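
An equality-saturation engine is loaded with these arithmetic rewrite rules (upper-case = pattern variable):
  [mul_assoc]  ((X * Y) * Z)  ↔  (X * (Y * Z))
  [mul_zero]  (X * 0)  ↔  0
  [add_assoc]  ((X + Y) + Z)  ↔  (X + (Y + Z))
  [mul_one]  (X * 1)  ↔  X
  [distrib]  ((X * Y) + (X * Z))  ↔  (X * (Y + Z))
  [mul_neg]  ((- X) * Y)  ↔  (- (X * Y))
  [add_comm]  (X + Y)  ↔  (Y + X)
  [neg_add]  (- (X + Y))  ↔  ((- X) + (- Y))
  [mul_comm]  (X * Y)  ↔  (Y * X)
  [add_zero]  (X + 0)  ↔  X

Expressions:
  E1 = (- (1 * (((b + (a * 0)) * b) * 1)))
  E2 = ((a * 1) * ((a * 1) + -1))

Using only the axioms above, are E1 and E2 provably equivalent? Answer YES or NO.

NO

Every axiom is a valid identity, so a rewrite proof would force E1 and E2 to agree under every assignment.
At a=0, b=1: E1 = -1 but E2 = 0; they differ, so no derivation exists.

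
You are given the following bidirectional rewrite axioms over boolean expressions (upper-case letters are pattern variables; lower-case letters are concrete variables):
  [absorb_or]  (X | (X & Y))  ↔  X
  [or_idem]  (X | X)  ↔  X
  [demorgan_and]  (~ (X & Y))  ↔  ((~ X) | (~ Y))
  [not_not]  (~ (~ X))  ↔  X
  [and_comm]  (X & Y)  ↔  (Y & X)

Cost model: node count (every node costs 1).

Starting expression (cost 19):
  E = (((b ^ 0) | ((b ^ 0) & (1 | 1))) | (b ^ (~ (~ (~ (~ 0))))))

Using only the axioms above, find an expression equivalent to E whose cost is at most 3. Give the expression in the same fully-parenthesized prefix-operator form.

(1) (~ (~ (~ (~ 0))))  =[not_not →]=  (~ (~ 0))    ⊢ (((b ^ 0) | ((b ^ 0) & (1 | 1))) | (b ^ (~ (~ 0))))
(2) (1 | 1)  =[or_idem →]=  1    ⊢ (((b ^ 0) | ((b ^ 0) & 1)) | (b ^ (~ (~ 0))))
(3) ((b ^ 0) | ((b ^ 0) & 1))  =[absorb_or →]=  (b ^ 0)    ⊢ ((b ^ 0) | (b ^ (~ (~ 0))))
(4) (~ (~ 0))  =[not_not →]=  0    ⊢ ((b ^ 0) | (b ^ 0))
(5) ((b ^ 0) | (b ^ 0))  =[or_idem →]=  (b ^ 0)    ⊢ cost 3, within 3

(b ^ 0)   [cost 3]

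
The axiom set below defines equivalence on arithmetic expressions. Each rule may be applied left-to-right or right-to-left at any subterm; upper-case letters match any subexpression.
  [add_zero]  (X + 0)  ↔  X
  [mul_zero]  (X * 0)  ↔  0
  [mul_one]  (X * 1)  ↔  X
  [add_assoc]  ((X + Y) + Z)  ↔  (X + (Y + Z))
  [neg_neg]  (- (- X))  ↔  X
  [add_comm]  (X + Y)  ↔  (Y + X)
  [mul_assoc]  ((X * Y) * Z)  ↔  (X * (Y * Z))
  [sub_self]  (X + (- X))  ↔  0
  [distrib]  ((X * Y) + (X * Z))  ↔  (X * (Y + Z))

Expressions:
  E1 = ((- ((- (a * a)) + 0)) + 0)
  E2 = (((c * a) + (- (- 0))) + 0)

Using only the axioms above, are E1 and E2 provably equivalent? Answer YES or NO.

NO

All listed rules preserve value, hence provable equivalence implies equal values everywhere; look for a separating assignment.
a=1, c=0 gives E1 ↦ 1, E2 ↦ 0; values differ ⇒ not provably equivalent.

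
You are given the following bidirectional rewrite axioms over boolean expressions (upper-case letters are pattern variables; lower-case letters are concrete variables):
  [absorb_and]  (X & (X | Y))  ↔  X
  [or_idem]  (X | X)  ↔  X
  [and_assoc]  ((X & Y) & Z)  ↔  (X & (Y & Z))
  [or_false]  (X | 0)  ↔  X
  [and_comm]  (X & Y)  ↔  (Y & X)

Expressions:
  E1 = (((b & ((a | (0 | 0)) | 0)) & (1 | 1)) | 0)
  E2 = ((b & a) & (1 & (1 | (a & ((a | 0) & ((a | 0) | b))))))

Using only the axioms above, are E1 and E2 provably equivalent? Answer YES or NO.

YES

1. [or_false →] ((a | (0 | 0)) | 0)  →  (a | (0 | 0));  E1 = (((b & (a | (0 | 0))) & (1 | 1)) | 0)
2. [or_idem →] (0 | 0)  →  0;  E1 = (((b & (a | 0)) & (1 | 1)) | 0)
3. [or_false →] (a | 0)  →  a;  E1 = (((b & a) & (1 | 1)) | 0)
4. [or_idem →] (1 | 1)  →  1;  E1 = (((b & a) & 1) | 0)
5. [or_false →] (((b & a) & 1) | 0)  →  ((b & a) & 1)
6. [absorb_and ←] 1  →  (1 & (1 | a));  E1 = ((b & a) & (1 & (1 | a)))
7. [absorb_and ←] a  →  (a & (a | 0));  E1 = ((b & a) & (1 & (1 | (a & (a | 0)))))
8. [absorb_and ←] (a | 0)  →  ((a | 0) & ((a | 0) | b));  this is E2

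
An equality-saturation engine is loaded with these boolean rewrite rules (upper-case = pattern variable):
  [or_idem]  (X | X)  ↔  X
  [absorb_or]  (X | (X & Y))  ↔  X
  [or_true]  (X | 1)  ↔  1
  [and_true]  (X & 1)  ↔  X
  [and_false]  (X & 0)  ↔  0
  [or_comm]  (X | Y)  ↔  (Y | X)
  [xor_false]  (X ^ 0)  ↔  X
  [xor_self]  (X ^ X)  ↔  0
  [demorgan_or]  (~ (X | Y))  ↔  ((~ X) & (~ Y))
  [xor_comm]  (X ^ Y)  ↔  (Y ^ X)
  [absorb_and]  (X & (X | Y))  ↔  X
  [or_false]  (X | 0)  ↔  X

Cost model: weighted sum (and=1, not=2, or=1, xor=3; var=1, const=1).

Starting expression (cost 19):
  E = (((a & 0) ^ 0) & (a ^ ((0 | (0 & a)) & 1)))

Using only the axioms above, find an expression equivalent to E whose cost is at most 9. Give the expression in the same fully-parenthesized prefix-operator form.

((a & 0) & (a ^ 0))   [cost 9]

step 1: absorb_or (→) rewrites (0 | (0 & a)) into 0, now (((a & 0) ^ 0) & (a ^ (0 & 1)))
step 2: xor_false (→) rewrites ((a & 0) ^ 0) into (a & 0), now ((a & 0) & (a ^ (0 & 1)))
step 3: and_true (→) rewrites (0 & 1) into 0, reaching cost 9 (bound 9)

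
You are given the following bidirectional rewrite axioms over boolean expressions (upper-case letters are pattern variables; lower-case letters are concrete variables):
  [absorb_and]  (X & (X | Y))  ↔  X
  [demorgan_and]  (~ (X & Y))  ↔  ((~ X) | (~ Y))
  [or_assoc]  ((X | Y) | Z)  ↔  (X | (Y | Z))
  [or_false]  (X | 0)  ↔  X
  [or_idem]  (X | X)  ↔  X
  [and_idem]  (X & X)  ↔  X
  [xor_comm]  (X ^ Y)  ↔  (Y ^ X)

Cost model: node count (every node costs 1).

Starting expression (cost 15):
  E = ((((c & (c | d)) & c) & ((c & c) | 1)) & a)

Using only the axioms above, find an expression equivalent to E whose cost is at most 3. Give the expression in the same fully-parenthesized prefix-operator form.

(c & a)   [cost 3]

(1) (c & (c | d))  =[absorb_and →]=  c    ⊢ (((c & c) & ((c & c) | 1)) & a)
(2) ((c & c) & ((c & c) | 1))  =[absorb_and →]=  (c & c)    ⊢ ((c & c) & a)
(3) (c & c)  =[and_idem →]=  c    ⊢ cost 3, within 3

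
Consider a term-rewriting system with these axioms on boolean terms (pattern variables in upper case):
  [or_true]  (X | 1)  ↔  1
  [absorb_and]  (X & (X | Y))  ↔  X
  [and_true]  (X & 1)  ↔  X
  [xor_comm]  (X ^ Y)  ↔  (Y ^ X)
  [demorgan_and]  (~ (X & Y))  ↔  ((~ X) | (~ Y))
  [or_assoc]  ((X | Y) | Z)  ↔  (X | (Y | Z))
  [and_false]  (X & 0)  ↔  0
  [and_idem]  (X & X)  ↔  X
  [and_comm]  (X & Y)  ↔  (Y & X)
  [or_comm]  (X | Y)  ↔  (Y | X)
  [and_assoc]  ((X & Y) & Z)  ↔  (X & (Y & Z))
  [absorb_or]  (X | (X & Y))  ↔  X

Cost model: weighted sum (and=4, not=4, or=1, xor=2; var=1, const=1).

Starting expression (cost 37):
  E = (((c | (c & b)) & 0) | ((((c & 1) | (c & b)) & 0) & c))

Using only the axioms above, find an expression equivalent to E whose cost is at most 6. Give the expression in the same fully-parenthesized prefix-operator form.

step 1: and_true (→) rewrites (c & 1) into c, now (((c | (c & b)) & 0) | (((c | (c & b)) & 0) & c))
step 2: absorb_or (→) rewrites (((c | (c & b)) & 0) | (((c | (c & b)) & 0) & c)) into ((c | (c & b)) & 0)
step 3: absorb_or (→) rewrites (c | (c & b)) into c, reaching cost 6 (bound 6)

(c & 0)   [cost 6]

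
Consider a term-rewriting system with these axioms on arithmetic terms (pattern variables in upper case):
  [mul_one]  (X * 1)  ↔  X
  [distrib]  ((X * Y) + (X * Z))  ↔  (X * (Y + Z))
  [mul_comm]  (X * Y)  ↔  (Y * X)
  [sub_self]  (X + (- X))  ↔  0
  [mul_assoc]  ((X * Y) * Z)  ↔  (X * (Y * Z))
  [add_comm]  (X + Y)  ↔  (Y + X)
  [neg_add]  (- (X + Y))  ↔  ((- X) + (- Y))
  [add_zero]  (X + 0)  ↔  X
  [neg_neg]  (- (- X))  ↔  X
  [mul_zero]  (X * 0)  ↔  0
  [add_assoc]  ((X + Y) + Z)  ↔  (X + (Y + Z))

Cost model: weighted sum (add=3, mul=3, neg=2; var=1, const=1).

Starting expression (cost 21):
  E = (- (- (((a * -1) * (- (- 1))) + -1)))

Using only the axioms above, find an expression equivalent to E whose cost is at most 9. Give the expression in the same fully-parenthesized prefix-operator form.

((a * -1) + -1)   [cost 9]

1. [neg_neg →] (- (- 1))  →  1;  E = (- (- (((a * -1) * 1) + -1)))
2. [neg_neg →] (- (- (((a * -1) * 1) + -1)))  →  (((a * -1) * 1) + -1)
3. [mul_one →] ((a * -1) * 1)  →  (a * -1);  cost 9 ≤ 9, done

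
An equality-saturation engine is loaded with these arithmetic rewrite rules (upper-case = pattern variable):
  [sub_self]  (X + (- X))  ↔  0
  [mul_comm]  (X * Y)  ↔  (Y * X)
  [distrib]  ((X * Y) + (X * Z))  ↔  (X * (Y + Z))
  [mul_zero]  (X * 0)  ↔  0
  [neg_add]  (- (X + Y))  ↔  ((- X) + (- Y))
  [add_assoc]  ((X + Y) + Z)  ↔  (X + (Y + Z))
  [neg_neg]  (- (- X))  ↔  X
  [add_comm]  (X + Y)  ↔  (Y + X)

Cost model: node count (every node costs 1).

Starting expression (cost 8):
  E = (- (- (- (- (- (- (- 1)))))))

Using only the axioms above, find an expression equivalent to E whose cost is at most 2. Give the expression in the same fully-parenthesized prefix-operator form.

1. [neg_neg →] (- (- (- (- 1))))  →  (- (- 1));  E = (- (- (- (- (- 1)))))
2. [neg_neg →] (- (- 1))  →  1;  E = (- (- (- 1)))
3. [neg_neg →] (- (- (- 1)))  →  (- 1);  cost 2 ≤ 2, done

(- 1)   [cost 2]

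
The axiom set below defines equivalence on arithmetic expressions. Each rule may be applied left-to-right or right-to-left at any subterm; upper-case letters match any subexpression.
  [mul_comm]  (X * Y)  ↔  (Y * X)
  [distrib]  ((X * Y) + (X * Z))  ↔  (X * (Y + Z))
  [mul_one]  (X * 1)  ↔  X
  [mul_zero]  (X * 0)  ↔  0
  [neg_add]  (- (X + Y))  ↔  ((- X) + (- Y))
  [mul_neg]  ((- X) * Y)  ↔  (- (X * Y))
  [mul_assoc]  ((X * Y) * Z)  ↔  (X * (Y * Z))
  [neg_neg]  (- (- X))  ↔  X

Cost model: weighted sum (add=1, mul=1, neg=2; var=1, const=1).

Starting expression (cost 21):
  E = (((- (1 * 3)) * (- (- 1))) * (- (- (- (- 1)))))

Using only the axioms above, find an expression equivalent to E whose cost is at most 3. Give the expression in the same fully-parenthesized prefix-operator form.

1. [neg_neg →] (- (- 1))  →  1;  E = (((- (1 * 3)) * (- (- 1))) * (- (- 1)))
2. [neg_neg →] (- (- 1))  →  1;  E = (((- (1 * 3)) * 1) * (- (- 1)))
3. [mul_comm →] (1 * 3)  →  (3 * 1);  E = (((- (3 * 1)) * 1) * (- (- 1)))
4. [mul_one →] ((- (3 * 1)) * 1)  →  (- (3 * 1));  E = ((- (3 * 1)) * (- (- 1)))
5. [neg_neg →] (- (- 1))  →  1;  E = ((- (3 * 1)) * 1)
6. [mul_one →] (3 * 1)  →  3;  E = ((- 3) * 1)
7. [mul_one →] ((- 3) * 1)  →  (- 3);  cost 3 ≤ 3, done

(- 3)   [cost 3]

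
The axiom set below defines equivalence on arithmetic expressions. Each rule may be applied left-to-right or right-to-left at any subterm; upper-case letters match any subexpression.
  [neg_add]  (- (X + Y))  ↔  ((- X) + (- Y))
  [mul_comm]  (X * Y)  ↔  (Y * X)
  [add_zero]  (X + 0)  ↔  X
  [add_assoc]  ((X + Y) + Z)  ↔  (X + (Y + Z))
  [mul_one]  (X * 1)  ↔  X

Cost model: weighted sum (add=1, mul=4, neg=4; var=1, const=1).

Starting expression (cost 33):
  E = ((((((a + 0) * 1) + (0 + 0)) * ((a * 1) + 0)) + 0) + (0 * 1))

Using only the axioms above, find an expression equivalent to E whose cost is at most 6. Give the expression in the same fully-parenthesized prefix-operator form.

step 1: add_zero (→) rewrites (((((a + 0) * 1) + (0 + 0)) * ((a * 1) + 0)) + 0) into ((((a + 0) * 1) + (0 + 0)) * ((a * 1) + 0)), now (((((a + 0) * 1) + (0 + 0)) * ((a * 1) + 0)) + (0 * 1))
step 2: mul_one (→) rewrites (a * 1) into a, now (((((a + 0) * 1) + (0 + 0)) * (a + 0)) + (0 * 1))
step 3: mul_one (→) rewrites (0 * 1) into 0, now (((((a + 0) * 1) + (0 + 0)) * (a + 0)) + 0)
step 4: add_zero (→) rewrites (a + 0) into a, now (((((a + 0) * 1) + (0 + 0)) * a) + 0)
step 5: mul_one (→) rewrites ((a + 0) * 1) into (a + 0), now ((((a + 0) + (0 + 0)) * a) + 0)
step 6: mul_comm (→) rewrites (((a + 0) + (0 + 0)) * a) into (a * ((a + 0) + (0 + 0))), now ((a * ((a + 0) + (0 + 0))) + 0)
step 7: add_zero (→) rewrites ((a * ((a + 0) + (0 + 0))) + 0) into (a * ((a + 0) + (0 + 0)))
step 8: add_zero (→) rewrites (0 + 0) into 0, now (a * ((a + 0) + 0))
step 9: add_zero (→) rewrites ((a + 0) + 0) into (a + 0), now (a * (a + 0))
step 10: add_zero (→) rewrites (a + 0) into a, reaching cost 6 (bound 6)

(a * a)   [cost 6]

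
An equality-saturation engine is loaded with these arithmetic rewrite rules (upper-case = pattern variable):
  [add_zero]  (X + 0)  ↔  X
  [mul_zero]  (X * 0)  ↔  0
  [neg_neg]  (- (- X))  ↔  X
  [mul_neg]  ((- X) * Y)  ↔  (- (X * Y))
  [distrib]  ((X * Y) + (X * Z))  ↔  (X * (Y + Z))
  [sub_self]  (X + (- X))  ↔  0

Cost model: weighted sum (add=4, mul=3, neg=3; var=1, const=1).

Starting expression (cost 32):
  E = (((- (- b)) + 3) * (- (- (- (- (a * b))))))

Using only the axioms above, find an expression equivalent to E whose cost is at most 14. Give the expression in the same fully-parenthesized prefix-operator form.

1. [neg_neg →] (- (- b))  →  b;  E = ((b + 3) * (- (- (- (- (a * b))))))
2. [neg_neg →] (- (- (- (- (a * b)))))  →  (- (- (a * b)));  E = ((b + 3) * (- (- (a * b))))
3. [neg_neg →] (- (- (a * b)))  →  (a * b);  cost 14 ≤ 14, done

((b + 3) * (a * b))   [cost 14]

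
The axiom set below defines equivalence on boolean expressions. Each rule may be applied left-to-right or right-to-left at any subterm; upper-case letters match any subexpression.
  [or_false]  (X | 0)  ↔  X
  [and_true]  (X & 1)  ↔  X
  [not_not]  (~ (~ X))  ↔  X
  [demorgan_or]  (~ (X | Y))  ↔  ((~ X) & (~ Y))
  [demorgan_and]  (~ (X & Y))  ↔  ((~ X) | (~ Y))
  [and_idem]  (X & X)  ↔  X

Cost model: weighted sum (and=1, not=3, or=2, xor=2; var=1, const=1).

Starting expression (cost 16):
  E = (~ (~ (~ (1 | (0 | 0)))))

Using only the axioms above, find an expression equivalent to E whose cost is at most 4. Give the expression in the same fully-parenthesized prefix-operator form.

(~ 1)   [cost 4]

1. [or_false →] (0 | 0)  →  0;  E = (~ (~ (~ (1 | 0))))
2. [not_not →] (~ (~ (~ (1 | 0))))  →  (~ (1 | 0))
3. [or_false →] (1 | 0)  →  1;  cost 4 ≤ 4, done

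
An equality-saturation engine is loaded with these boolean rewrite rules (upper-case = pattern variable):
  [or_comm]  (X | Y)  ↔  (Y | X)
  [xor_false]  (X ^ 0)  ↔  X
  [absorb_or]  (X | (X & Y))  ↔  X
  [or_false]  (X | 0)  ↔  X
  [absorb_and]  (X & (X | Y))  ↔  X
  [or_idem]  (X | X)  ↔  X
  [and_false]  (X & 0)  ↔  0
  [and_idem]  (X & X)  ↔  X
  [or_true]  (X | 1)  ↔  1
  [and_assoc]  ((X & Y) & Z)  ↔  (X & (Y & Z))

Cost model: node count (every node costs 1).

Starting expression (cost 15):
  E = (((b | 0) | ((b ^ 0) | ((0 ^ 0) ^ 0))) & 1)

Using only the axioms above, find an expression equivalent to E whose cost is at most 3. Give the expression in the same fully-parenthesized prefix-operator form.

(1) (0 ^ 0)  =[xor_false →]=  0    ⊢ (((b | 0) | ((b ^ 0) | (0 ^ 0))) & 1)
(2) (b ^ 0)  =[xor_false →]=  b    ⊢ (((b | 0) | (b | (0 ^ 0))) & 1)
(3) (0 ^ 0)  =[xor_false →]=  0    ⊢ (((b | 0) | (b | 0)) & 1)
(4) ((b | 0) | (b | 0))  =[or_idem →]=  (b | 0)    ⊢ ((b | 0) & 1)
(5) (b | 0)  =[or_false →]=  b    ⊢ cost 3, within 3

(b & 1)   [cost 3]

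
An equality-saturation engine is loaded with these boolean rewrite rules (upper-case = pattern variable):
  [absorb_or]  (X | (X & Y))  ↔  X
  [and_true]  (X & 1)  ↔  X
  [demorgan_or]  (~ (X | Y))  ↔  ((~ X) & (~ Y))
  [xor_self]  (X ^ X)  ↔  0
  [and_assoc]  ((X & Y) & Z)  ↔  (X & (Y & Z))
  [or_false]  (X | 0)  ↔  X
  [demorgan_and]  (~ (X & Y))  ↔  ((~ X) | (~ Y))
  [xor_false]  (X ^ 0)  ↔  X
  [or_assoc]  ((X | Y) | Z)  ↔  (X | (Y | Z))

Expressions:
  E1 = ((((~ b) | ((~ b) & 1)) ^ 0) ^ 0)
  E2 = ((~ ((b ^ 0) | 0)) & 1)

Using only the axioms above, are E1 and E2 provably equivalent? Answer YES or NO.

YES

step 1: absorb_or (→) rewrites ((~ b) | ((~ b) & 1)) into (~ b), now (((~ b) ^ 0) ^ 0)
step 2: xor_false (→) rewrites ((~ b) ^ 0) into (~ b), now ((~ b) ^ 0)
step 3: xor_false (→) rewrites ((~ b) ^ 0) into (~ b)
step 4: and_true (←) rewrites (~ b) into ((~ b) & 1)
step 5: or_false (←) rewrites b into (b | 0), now ((~ (b | 0)) & 1)
step 6: xor_false (←) rewrites b into (b ^ 0), which is E2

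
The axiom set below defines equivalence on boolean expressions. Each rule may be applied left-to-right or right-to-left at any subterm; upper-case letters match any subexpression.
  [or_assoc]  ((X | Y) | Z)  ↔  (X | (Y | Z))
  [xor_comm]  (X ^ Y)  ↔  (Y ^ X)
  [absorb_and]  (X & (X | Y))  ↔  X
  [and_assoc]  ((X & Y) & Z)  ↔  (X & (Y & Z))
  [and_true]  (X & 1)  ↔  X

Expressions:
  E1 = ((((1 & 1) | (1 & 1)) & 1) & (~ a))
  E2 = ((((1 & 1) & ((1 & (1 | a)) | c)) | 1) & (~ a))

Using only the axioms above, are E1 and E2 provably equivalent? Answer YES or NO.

YES

(1) (1 & 1)  =[and_true →]=  1    ⊢ (((1 | (1 & 1)) & 1) & (~ a))
(2) ((1 | (1 & 1)) & 1)  =[and_true →]=  (1 | (1 & 1))    ⊢ ((1 | (1 & 1)) & (~ a))
(3) (1 & 1)  =[and_true →]=  1    ⊢ ((1 | 1) & (~ a))
(4) 1  =[absorb_and ←]=  (1 & (1 | c))    ⊢ (((1 & (1 | c)) | 1) & (~ a))
(5) 1  =[and_true ←]=  (1 & 1)    ⊢ ((((1 & 1) & (1 | c)) | 1) & (~ a))
(6) 1  =[absorb_and ←]=  (1 & (1 | a))    ⊢ E2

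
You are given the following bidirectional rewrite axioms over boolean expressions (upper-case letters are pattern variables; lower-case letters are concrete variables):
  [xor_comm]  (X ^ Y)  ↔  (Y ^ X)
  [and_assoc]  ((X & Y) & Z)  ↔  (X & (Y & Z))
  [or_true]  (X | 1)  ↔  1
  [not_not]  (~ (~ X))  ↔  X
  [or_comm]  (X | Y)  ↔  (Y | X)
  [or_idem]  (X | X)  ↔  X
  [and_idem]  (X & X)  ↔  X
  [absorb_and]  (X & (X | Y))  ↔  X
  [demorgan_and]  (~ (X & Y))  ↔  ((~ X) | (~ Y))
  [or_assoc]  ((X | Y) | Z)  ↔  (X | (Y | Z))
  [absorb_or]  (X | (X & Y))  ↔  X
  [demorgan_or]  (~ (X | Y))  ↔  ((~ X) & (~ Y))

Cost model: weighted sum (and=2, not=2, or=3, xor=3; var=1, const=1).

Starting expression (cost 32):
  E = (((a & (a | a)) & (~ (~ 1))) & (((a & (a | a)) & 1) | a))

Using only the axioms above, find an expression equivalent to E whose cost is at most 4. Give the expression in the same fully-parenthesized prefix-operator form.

(a & 1)   [cost 4]

(1) (~ (~ 1))  =[not_not →]=  1    ⊢ (((a & (a | a)) & 1) & (((a & (a | a)) & 1) | a))
(2) (((a & (a | a)) & 1) & (((a & (a | a)) & 1) | a))  =[absorb_and →]=  ((a & (a | a)) & 1)
(3) (a & (a | a))  =[absorb_and →]=  a    ⊢ cost 4, within 4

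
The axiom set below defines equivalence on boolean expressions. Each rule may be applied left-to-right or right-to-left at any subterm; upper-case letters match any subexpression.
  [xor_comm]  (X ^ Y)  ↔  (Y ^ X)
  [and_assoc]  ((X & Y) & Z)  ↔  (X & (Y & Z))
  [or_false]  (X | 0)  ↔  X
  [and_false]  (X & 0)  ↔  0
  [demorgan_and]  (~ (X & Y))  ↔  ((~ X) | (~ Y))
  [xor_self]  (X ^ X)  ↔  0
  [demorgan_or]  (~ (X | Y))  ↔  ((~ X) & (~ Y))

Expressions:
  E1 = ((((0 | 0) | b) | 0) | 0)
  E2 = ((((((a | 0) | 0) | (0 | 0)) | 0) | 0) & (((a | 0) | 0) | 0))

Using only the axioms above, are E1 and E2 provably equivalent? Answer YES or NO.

NO

Every axiom is a valid identity, so a rewrite proof would force E1 and E2 to agree under every assignment.
At a=0, b=1: E1 = 1 but E2 = 0; they differ, so no derivation exists.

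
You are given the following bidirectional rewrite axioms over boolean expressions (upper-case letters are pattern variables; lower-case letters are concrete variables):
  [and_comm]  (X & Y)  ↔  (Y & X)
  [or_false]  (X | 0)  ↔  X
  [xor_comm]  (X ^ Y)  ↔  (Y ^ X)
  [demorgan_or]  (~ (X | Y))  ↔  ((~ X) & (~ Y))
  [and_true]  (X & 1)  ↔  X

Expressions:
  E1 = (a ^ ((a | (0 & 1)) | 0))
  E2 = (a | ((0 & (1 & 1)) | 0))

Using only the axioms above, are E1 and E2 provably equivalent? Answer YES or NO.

NO

The axioms are sound identities: if E1 ↔* E2 then E1 and E2 evaluate identically under any assignment.
Under a=1: E1 evaluates to 0, E2 to 1. Distinct ⇒ no rewrite sequence connects them.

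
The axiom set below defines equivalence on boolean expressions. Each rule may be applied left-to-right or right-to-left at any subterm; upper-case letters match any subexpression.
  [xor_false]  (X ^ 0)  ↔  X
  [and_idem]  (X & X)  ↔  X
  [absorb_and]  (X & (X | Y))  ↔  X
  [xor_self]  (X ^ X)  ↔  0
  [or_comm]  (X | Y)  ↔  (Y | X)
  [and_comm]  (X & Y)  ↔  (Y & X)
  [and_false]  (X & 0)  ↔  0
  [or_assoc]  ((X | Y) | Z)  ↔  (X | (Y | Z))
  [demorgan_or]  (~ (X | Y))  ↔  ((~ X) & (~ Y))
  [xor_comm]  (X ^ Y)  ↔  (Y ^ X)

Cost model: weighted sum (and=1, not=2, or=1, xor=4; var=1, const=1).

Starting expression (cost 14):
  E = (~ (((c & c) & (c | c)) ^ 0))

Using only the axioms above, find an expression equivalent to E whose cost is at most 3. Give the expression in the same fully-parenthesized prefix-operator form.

step 1: and_idem (→) rewrites (c & c) into c, now (~ ((c & (c | c)) ^ 0))
step 2: absorb_and (→) rewrites (c & (c | c)) into c, now (~ (c ^ 0))
step 3: xor_false (→) rewrites (c ^ 0) into c, reaching cost 3 (bound 3)

(~ c)   [cost 3]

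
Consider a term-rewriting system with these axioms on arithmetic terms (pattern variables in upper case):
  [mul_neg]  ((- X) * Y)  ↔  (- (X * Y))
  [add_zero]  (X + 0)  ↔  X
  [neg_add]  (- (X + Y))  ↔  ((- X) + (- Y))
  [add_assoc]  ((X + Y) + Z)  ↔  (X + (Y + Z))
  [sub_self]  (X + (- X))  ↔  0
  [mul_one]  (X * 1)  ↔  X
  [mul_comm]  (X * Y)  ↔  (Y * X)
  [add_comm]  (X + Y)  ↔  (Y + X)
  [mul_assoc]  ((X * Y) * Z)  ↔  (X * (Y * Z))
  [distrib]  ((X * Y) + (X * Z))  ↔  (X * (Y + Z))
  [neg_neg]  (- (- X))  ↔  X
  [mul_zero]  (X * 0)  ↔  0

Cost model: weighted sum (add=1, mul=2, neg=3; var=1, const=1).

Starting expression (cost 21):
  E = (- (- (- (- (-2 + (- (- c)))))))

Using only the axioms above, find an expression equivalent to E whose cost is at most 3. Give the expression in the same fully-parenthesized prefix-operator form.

(-2 + c)   [cost 3]

step 1: neg_neg (→) rewrites (- (- (- (- (-2 + (- (- c))))))) into (- (- (-2 + (- (- c)))))
step 2: neg_neg (→) rewrites (- (- (-2 + (- (- c))))) into (-2 + (- (- c)))
step 3: neg_neg (→) rewrites (- (- c)) into c, reaching cost 3 (bound 3)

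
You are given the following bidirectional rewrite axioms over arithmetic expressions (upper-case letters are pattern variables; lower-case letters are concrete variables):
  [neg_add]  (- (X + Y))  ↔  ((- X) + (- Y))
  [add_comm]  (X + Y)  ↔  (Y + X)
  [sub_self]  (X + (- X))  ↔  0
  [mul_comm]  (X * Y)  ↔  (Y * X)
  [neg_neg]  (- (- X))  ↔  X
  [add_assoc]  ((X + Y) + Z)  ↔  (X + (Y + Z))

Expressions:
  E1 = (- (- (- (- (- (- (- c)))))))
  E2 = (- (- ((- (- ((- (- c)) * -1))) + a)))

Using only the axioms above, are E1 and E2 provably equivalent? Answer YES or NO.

All listed rules preserve value, hence provable equivalence implies equal values everywhere; look for a separating assignment.
a=1, c=0 gives E1 ↦ 0, E2 ↦ 1; values differ ⇒ not provably equivalent.

NO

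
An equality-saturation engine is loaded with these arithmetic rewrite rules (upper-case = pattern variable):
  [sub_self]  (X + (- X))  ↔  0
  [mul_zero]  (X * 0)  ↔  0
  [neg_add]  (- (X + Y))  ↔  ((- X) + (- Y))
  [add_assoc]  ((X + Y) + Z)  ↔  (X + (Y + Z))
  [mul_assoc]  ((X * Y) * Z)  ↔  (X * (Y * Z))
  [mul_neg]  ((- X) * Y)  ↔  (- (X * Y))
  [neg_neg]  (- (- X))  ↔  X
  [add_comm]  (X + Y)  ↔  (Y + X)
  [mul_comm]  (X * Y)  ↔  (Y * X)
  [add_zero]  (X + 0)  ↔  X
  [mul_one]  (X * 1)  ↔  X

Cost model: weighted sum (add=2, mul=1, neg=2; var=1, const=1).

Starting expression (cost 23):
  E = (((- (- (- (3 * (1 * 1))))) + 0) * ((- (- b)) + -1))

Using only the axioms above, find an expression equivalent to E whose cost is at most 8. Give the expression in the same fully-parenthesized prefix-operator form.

(1) (- (- (- (3 * (1 * 1)))))  =[neg_neg →]=  (- (3 * (1 * 1)))    ⊢ (((- (3 * (1 * 1))) + 0) * ((- (- b)) + -1))
(2) (1 * 1)  =[mul_one →]=  1    ⊢ (((- (3 * 1)) + 0) * ((- (- b)) + -1))
(3) ((- (3 * 1)) + 0)  =[add_zero →]=  (- (3 * 1))    ⊢ ((- (3 * 1)) * ((- (- b)) + -1))
(4) (3 * 1)  =[mul_one →]=  3    ⊢ ((- 3) * ((- (- b)) + -1))
(5) (- (- b))  =[neg_neg →]=  b    ⊢ cost 8, within 8

((- 3) * (b + -1))   [cost 8]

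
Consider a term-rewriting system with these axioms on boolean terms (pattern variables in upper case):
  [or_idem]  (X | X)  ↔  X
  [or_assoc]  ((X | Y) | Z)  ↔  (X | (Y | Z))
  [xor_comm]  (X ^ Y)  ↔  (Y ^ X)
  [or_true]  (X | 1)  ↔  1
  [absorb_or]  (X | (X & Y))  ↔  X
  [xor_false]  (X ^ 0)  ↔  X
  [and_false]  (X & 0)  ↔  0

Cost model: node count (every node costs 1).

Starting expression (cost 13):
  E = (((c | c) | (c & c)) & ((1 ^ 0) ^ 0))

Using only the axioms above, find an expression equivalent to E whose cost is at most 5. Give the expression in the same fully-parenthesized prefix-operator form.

1. [or_idem →] (c | c)  →  c;  E = ((c | (c & c)) & ((1 ^ 0) ^ 0))
2. [absorb_or →] (c | (c & c))  →  c;  E = (c & ((1 ^ 0) ^ 0))
3. [xor_false →] (1 ^ 0)  →  1;  cost 5 ≤ 5, done

(c & (1 ^ 0))   [cost 5]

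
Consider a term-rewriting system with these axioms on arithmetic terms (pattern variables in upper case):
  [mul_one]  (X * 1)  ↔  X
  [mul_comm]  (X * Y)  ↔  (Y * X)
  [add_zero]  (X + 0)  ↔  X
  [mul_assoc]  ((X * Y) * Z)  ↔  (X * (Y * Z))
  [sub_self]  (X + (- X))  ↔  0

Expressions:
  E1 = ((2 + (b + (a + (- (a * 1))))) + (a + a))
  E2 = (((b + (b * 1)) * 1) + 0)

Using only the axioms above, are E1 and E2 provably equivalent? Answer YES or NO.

NO

All listed rules preserve value, hence provable equivalence implies equal values everywhere; look for a separating assignment.
a=0, b=0 gives E1 ↦ 2, E2 ↦ 0; values differ ⇒ not provably equivalent.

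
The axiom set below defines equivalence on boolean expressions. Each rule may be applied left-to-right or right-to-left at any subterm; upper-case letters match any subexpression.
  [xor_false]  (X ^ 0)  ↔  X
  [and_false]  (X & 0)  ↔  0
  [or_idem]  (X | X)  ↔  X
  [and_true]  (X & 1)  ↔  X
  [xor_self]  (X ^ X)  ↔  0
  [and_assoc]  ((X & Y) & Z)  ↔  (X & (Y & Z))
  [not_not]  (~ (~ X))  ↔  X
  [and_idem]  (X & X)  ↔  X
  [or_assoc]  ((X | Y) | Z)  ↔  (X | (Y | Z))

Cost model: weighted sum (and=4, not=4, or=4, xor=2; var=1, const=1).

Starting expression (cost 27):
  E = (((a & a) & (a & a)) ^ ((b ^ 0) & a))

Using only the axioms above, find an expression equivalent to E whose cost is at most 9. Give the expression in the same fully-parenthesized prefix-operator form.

1. [and_idem →] ((a & a) & (a & a))  →  (a & a);  E = ((a & a) ^ ((b ^ 0) & a))
2. [xor_false →] (b ^ 0)  →  b;  E = ((a & a) ^ (b & a))
3. [and_idem →] (a & a)  →  a;  cost 9 ≤ 9, done

(a ^ (b & a))   [cost 9]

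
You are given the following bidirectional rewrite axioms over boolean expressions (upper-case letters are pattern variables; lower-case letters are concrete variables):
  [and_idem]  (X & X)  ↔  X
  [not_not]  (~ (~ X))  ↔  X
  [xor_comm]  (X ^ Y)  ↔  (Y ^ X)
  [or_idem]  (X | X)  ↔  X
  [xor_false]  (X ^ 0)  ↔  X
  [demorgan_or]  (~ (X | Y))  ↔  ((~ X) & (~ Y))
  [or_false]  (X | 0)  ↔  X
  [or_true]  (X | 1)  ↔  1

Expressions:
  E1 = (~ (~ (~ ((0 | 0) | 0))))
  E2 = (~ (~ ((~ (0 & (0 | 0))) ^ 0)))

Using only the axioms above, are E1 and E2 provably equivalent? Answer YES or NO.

YES

1. [not_not →] (~ (~ ((0 | 0) | 0)))  →  ((0 | 0) | 0);  E1 = (~ ((0 | 0) | 0))
2. [or_idem →] (0 | 0)  →  0;  E1 = (~ (0 | 0))
3. [or_idem →] (0 | 0)  →  0;  E1 = (~ 0)
4. [not_not ←] (~ 0)  →  (~ (~ (~ 0)))
5. [and_idem ←] 0  →  (0 & 0);  E1 = (~ (~ (~ (0 & 0))))
6. [xor_false ←] (~ (0 & 0))  →  ((~ (0 & 0)) ^ 0);  E1 = (~ (~ ((~ (0 & 0)) ^ 0)))
7. [or_false ←] 0  →  (0 | 0);  this is E2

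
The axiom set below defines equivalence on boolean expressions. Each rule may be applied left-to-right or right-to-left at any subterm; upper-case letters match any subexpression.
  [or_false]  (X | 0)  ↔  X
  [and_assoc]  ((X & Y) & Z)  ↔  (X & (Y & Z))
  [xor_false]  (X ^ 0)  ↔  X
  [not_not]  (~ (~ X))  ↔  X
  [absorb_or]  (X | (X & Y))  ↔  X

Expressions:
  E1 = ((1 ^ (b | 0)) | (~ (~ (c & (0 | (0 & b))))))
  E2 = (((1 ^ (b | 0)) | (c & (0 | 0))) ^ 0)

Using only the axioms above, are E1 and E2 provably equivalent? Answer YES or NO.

1. [not_not →] (~ (~ (c & (0 | (0 & b)))))  →  (c & (0 | (0 & b)));  E1 = ((1 ^ (b | 0)) | (c & (0 | (0 & b))))
2. [absorb_or →] (0 | (0 & b))  →  0;  E1 = ((1 ^ (b | 0)) | (c & 0))
3. [or_false →] (b | 0)  →  b;  E1 = ((1 ^ b) | (c & 0))
4. [xor_false ←] ((1 ^ b) | (c & 0))  →  (((1 ^ b) | (c & 0)) ^ 0)
5. [or_false ←] b  →  (b | 0);  E1 = (((1 ^ (b | 0)) | (c & 0)) ^ 0)
6. [or_false ←] 0  →  (0 | 0);  this is E2

YES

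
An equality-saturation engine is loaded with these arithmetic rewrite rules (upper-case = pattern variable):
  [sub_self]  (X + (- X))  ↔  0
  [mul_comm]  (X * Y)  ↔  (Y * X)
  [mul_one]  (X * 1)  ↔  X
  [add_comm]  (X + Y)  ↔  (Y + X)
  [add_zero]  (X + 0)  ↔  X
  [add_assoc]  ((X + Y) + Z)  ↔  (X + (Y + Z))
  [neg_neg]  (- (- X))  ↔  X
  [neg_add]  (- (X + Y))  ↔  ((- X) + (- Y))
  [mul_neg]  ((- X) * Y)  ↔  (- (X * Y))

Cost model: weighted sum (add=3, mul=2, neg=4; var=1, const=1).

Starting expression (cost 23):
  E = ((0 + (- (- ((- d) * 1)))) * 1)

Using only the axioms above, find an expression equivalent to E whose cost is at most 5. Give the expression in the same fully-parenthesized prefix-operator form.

(- d)   [cost 5]

1. [mul_one →] ((- d) * 1)  →  (- d);  E = ((0 + (- (- (- d)))) * 1)
2. [add_comm →] (0 + (- (- (- d))))  →  ((- (- (- d))) + 0);  E = (((- (- (- d))) + 0) * 1)
3. [mul_one →] (((- (- (- d))) + 0) * 1)  →  ((- (- (- d))) + 0)
4. [neg_neg →] (- (- (- d)))  →  (- d);  E = ((- d) + 0)
5. [add_zero →] ((- d) + 0)  →  (- d);  cost 5 ≤ 5, done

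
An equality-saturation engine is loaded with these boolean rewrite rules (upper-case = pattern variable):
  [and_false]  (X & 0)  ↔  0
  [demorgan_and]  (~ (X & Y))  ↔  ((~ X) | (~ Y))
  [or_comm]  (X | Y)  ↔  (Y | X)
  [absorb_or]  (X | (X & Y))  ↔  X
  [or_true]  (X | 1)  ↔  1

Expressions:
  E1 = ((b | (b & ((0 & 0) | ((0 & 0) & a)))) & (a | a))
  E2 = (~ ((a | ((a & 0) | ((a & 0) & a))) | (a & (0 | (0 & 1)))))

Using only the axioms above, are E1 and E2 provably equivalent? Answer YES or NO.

NO

The axioms are sound identities: if E1 ↔* E2 then E1 and E2 evaluate identically under any assignment.
Under a=0, b=0: E1 evaluates to 0, E2 to 1. Distinct ⇒ no rewrite sequence connects them.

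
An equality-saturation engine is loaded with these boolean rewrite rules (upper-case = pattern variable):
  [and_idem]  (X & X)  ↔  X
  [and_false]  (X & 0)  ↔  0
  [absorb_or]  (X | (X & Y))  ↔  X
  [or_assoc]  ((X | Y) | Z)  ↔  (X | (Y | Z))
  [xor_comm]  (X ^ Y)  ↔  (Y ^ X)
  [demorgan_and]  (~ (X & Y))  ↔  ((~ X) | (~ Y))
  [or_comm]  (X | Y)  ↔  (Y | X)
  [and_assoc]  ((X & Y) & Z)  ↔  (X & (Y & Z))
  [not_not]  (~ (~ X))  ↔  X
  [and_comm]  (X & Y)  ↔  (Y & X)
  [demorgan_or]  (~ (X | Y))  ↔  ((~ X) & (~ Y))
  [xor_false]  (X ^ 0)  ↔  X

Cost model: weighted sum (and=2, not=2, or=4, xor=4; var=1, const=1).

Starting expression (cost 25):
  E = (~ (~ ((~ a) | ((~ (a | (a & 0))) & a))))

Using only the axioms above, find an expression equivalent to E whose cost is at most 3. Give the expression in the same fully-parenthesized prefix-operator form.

1. [absorb_or →] (a | (a & 0))  →  a;  E = (~ (~ ((~ a) | ((~ a) & a))))
2. [absorb_or →] ((~ a) | ((~ a) & a))  →  (~ a);  E = (~ (~ (~ a)))
3. [not_not →] (~ (~ (~ a)))  →  (~ a);  cost 3 ≤ 3, done

(~ a)   [cost 3]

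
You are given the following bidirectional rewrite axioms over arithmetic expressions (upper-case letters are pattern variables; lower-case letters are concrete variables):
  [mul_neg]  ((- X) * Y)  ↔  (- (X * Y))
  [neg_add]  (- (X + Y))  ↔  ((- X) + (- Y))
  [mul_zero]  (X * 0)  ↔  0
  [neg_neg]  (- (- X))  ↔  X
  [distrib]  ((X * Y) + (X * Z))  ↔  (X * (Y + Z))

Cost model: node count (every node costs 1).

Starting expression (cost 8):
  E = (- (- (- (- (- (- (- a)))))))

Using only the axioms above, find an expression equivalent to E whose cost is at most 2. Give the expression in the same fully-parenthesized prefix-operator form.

(1) (- (- (- (- (- (- (- a)))))))  =[neg_neg →]=  (- (- (- (- (- a)))))
(2) (- (- a))  =[neg_neg →]=  a    ⊢ (- (- (- a)))
(3) (- (- (- a)))  =[neg_neg →]=  (- a)    ⊢ cost 2, within 2

(- a)   [cost 2]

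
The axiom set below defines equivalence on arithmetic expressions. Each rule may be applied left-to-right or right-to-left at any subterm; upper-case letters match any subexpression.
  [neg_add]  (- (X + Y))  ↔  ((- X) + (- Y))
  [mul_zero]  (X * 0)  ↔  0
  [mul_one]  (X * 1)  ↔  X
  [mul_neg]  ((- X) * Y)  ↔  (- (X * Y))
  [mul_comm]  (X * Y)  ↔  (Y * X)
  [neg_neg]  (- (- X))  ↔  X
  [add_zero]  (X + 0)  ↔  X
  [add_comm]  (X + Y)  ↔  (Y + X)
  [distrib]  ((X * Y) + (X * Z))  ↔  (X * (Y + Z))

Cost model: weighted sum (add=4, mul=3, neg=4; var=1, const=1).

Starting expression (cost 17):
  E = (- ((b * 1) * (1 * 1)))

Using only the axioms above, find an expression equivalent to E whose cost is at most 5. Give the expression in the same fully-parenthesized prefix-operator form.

(- b)   [cost 5]

(1) (b * 1)  =[mul_one →]=  b    ⊢ (- (b * (1 * 1)))
(2) (1 * 1)  =[mul_one →]=  1    ⊢ (- (b * 1))
(3) (b * 1)  =[mul_one →]=  b    ⊢ cost 5, within 5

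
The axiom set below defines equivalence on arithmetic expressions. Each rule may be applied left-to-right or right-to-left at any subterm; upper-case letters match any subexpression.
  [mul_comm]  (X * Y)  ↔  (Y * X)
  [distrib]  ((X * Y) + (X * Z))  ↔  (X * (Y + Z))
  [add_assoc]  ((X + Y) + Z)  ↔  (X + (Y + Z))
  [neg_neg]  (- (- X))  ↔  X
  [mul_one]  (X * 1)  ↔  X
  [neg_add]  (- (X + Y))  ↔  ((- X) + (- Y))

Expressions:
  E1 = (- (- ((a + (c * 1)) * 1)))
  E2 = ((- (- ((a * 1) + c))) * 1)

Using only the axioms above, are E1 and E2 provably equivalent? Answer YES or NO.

YES

(1) (c * 1)  =[mul_one →]=  c    ⊢ (- (- ((a + c) * 1)))
(2) ((a + c) * 1)  =[mul_one →]=  (a + c)    ⊢ (- (- (a + c)))
(3) (- (- (a + c)))  =[mul_one ←]=  ((- (- (a + c))) * 1)
(4) a  =[mul_one ←]=  (a * 1)    ⊢ E2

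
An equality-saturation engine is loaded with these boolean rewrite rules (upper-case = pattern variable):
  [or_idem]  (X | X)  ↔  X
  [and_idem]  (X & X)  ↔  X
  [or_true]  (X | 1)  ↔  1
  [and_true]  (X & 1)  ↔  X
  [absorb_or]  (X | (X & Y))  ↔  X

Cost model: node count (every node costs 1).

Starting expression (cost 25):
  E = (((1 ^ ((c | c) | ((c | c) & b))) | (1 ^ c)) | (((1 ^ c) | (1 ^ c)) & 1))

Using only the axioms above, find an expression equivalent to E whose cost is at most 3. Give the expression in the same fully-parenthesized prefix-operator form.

1. [absorb_or →] ((c | c) | ((c | c) & b))  →  (c | c);  E = (((1 ^ (c | c)) | (1 ^ c)) | (((1 ^ c) | (1 ^ c)) & 1))
2. [and_true →] (((1 ^ c) | (1 ^ c)) & 1)  →  ((1 ^ c) | (1 ^ c));  E = (((1 ^ (c | c)) | (1 ^ c)) | ((1 ^ c) | (1 ^ c)))
3. [or_idem →] (c | c)  →  c;  E = (((1 ^ c) | (1 ^ c)) | ((1 ^ c) | (1 ^ c)))
4. [or_idem →] (((1 ^ c) | (1 ^ c)) | ((1 ^ c) | (1 ^ c)))  →  ((1 ^ c) | (1 ^ c))
5. [or_idem →] ((1 ^ c) | (1 ^ c))  →  (1 ^ c);  cost 3 ≤ 3, done

(1 ^ c)   [cost 3]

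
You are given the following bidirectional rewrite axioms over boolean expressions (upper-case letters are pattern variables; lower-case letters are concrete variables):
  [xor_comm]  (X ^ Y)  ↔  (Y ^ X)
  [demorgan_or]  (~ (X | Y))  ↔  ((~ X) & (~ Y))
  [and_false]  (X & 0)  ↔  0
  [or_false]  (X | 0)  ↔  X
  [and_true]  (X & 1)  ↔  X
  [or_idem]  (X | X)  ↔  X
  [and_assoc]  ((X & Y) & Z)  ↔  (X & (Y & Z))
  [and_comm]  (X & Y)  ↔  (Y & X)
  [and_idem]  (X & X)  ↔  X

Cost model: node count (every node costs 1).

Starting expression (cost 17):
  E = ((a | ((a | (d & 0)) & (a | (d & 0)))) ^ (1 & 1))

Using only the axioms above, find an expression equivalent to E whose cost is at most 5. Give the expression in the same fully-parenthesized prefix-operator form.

(1) ((a | (d & 0)) & (a | (d & 0)))  =[and_idem →]=  (a | (d & 0))    ⊢ ((a | (a | (d & 0))) ^ (1 & 1))
(2) (d & 0)  =[and_false →]=  0    ⊢ ((a | (a | 0)) ^ (1 & 1))
(3) (a | 0)  =[or_false →]=  a    ⊢ ((a | a) ^ (1 & 1))
(4) (1 & 1)  =[and_true →]=  1    ⊢ cost 5, within 5

((a | a) ^ 1)   [cost 5]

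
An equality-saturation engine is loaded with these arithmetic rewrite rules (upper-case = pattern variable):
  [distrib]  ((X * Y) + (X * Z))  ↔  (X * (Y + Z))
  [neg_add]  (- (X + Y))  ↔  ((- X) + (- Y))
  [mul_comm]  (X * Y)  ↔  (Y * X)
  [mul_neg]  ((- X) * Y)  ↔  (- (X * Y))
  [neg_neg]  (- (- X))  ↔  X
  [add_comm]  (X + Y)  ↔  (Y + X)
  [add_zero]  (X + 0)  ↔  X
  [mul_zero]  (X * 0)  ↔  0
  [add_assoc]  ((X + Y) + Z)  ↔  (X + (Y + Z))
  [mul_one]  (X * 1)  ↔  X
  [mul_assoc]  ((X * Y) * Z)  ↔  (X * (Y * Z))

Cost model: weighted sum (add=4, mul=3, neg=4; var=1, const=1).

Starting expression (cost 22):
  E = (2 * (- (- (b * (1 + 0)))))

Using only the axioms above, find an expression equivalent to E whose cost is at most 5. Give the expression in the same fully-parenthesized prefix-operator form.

(1) (1 + 0)  =[add_zero →]=  1    ⊢ (2 * (- (- (b * 1))))
(2) (- (- (b * 1)))  =[neg_neg →]=  (b * 1)    ⊢ (2 * (b * 1))
(3) (b * 1)  =[mul_one →]=  b    ⊢ cost 5, within 5

(2 * b)   [cost 5]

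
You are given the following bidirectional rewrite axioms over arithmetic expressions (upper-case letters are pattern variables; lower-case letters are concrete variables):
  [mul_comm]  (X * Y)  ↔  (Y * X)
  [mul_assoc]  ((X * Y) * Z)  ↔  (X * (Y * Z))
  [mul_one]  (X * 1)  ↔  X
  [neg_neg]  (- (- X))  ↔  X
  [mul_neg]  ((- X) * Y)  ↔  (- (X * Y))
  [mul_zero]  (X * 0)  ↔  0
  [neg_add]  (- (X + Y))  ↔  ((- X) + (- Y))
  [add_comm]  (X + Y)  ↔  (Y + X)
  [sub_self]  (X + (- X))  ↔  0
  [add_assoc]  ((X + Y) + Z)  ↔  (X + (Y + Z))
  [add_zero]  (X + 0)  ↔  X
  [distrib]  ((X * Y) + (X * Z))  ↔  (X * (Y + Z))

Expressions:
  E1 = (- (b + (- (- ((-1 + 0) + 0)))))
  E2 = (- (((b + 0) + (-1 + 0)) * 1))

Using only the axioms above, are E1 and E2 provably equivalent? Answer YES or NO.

1. [add_zero →] (-1 + 0)  →  -1;  E1 = (- (b + (- (- (-1 + 0)))))
2. [add_zero →] (-1 + 0)  →  -1;  E1 = (- (b + (- (- -1))))
3. [neg_neg →] (- (- -1))  →  -1;  E1 = (- (b + -1))
4. [add_zero ←] b  →  (b + 0);  E1 = (- ((b + 0) + -1))
5. [add_zero ←] -1  →  (-1 + 0);  E1 = (- ((b + 0) + (-1 + 0)))
6. [mul_one ←] ((b + 0) + (-1 + 0))  →  (((b + 0) + (-1 + 0)) * 1);  this is E2

YES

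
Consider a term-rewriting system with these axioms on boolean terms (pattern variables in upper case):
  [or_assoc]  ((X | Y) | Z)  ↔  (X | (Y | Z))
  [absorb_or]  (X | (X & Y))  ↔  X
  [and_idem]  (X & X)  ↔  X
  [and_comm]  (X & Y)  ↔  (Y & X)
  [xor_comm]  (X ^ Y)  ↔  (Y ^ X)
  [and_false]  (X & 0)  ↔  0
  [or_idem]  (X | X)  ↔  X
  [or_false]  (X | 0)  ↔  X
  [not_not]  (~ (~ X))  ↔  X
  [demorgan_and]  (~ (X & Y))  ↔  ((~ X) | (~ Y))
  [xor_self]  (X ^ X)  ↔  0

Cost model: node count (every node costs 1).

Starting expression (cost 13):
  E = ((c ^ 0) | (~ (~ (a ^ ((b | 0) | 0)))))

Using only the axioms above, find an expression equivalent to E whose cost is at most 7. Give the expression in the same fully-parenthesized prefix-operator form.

step 1: or_false (→) rewrites ((b | 0) | 0) into (b | 0), now ((c ^ 0) | (~ (~ (a ^ (b | 0)))))
step 2: or_false (→) rewrites (b | 0) into b, now ((c ^ 0) | (~ (~ (a ^ b))))
step 3: not_not (→) rewrites (~ (~ (a ^ b))) into (a ^ b), reaching cost 7 (bound 7)

((c ^ 0) | (a ^ b))   [cost 7]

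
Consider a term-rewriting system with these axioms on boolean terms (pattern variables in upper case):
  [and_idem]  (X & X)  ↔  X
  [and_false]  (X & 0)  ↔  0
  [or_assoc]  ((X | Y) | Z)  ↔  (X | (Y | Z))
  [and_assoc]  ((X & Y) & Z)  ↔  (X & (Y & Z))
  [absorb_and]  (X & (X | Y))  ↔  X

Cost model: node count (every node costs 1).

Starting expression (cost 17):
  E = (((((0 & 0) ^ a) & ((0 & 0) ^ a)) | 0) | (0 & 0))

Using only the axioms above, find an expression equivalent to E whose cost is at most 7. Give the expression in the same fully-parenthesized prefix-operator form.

step 1: or_assoc (→) rewrites (((((0 & 0) ^ a) & ((0 & 0) ^ a)) | 0) | (0 & 0)) into ((((0 & 0) ^ a) & ((0 & 0) ^ a)) | (0 | (0 & 0)))
step 2: and_idem (→) rewrites (((0 & 0) ^ a) & ((0 & 0) ^ a)) into ((0 & 0) ^ a), now (((0 & 0) ^ a) | (0 | (0 & 0)))
step 3: and_false (→) rewrites (0 & 0) into 0, now ((0 ^ a) | (0 | (0 & 0)))
step 4: and_idem (→) rewrites (0 & 0) into 0, reaching cost 7 (bound 7)

((0 ^ a) | (0 | 0))   [cost 7]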